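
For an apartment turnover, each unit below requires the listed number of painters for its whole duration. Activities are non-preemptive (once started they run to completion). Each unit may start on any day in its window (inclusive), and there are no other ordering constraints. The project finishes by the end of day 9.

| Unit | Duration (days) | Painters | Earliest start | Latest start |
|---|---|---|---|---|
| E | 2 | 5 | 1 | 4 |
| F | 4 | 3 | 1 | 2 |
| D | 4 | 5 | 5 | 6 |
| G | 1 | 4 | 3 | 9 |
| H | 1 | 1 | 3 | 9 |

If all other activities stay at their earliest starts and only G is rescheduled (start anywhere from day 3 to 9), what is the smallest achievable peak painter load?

8

G@3: d1:8  d2:8  d3:8  d4:3  d5:5  d6:5  d7:5  d8:5  d9:0 → peak 8
G@4: d1:8  d2:8  d3:4  d4:7  d5:5  d6:5  d7:5  d8:5  d9:0 → peak 8
G@5: d1:8  d2:8  d3:4  d4:3  d5:9  d6:5  d7:5  d8:5  d9:0 → peak 9
G@6: d1:8  d2:8  d3:4  d4:3  d5:5  d6:9  d7:5  d8:5  d9:0 → peak 9
G@7: d1:8  d2:8  d3:4  d4:3  d5:5  d6:5  d7:9  d8:5  d9:0 → peak 9
G@8: d1:8  d2:8  d3:4  d4:3  d5:5  d6:5  d7:5  d8:9  d9:0 → peak 9
G@9: d1:8  d2:8  d3:4  d4:3  d5:5  d6:5  d7:5  d8:5  d9:4 → peak 8
Best is G@3, peak 8.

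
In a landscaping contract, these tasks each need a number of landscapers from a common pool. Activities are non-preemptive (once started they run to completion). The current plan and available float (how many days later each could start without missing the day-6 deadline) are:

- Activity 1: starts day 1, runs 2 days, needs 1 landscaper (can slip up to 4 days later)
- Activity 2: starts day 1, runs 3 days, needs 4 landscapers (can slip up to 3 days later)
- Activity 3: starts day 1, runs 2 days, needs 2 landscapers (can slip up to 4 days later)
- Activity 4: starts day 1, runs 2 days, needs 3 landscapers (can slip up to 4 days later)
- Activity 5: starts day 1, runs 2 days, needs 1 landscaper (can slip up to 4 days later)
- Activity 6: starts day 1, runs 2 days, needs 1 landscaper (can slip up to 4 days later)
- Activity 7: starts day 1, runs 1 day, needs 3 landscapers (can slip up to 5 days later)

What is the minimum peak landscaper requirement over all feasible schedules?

Early-start (Activity 1@1, Activity 2@1, Activity 3@1, Activity 4@1, Activity 5@1, Activity 6@1, Activity 7@1) gives peak 15: d1:15  d2:12  d3:4  d4:0  d5:0  d6:0.
Shift Activity 3→3, Activity 4→4, Activity 6→4, Activity 7→6.
Schedule Activity 1@1, Activity 2@1, Activity 3@3, Activity 4@4, Activity 5@1, Activity 6@4, Activity 7@6: d1:6  d2:6  d3:6  d4:6  d5:4  d6:3 — peak 6.
Total landscaper-days = 31 over 6 days ⇒ peak ≥ ⌈31/6⌉ = 6, so 6 is optimal.

6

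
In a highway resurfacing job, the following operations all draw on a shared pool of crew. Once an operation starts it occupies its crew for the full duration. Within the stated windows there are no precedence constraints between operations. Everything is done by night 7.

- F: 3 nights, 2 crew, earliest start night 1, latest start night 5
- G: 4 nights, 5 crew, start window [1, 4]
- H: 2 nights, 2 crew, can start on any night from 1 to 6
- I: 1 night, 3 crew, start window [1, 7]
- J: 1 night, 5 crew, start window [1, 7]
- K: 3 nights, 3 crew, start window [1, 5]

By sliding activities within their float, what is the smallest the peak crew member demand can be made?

8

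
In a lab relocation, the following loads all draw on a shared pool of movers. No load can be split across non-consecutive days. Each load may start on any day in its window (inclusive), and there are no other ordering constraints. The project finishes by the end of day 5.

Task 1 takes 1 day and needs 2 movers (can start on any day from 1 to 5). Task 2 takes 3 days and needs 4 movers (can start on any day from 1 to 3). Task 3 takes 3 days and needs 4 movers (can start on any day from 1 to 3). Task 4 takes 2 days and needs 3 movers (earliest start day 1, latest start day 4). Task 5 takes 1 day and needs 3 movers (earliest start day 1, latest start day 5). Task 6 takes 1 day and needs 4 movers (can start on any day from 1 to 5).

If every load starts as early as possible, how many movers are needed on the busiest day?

20

Early-start schedule: Task 1@1, Task 2@1, Task 3@1, Task 4@1, Task 5@1, Task 6@1.
Load per day: day 1: 20, day 2: 11, day 3: 8, day 4: 0, day 5: 0.
Peak is 20.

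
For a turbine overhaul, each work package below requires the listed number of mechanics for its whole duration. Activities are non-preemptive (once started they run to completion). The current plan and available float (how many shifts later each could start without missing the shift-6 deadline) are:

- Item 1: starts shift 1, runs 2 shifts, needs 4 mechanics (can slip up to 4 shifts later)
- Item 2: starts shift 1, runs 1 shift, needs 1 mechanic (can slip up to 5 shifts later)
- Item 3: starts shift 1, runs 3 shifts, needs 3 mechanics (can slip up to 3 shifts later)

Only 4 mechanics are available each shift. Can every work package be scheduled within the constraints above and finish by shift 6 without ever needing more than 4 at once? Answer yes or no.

Schedule Item 1@1, Item 2@3, Item 3@3: s1:4  s2:4  s3:4  s4:3  s5:3  s6:0 — peak 4 ≤ 4.

yes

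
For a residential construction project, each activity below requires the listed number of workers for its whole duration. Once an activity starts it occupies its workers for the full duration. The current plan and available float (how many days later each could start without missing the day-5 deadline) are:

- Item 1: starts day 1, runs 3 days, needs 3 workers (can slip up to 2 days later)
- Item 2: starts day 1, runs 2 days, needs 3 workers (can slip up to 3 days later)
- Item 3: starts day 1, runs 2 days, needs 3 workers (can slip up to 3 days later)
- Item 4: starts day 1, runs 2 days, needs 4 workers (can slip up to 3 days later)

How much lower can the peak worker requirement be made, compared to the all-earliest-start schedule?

Early-start peak: d1:13  d2:13  d3:3  d4:0  d5:0 ⇒ 13.
Leveled (Item 1@1, Item 2@1, Item 3@3, Item 4@4): d1:6  d2:6  d3:6  d4:7  d5:4 ⇒ 7.
Reduction 13 − 7 = 6.

6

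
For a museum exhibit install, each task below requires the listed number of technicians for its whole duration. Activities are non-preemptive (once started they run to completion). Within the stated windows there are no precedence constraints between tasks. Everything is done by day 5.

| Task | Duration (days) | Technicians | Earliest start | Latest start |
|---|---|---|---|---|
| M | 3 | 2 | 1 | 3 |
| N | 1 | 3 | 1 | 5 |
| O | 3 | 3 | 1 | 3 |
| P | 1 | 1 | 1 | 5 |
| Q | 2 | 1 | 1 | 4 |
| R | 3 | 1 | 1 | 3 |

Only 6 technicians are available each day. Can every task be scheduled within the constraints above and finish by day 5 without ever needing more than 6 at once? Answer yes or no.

yes

Schedule M@1, N@1, O@2, P@1, Q@4, R@2: d1:6  d2:6  d3:6  d4:5  d5:1 — peak 6 ≤ 6.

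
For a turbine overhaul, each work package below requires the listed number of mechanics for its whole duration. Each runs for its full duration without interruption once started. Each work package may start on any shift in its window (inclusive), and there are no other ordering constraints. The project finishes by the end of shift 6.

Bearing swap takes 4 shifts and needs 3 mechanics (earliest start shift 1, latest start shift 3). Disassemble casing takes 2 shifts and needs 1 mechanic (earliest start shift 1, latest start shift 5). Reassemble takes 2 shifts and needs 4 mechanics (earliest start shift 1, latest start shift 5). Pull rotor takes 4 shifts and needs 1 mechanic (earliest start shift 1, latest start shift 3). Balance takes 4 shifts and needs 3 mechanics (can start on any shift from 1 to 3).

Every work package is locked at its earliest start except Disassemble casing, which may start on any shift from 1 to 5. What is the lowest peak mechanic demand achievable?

Disassemble casing@1: s1:12  s2:12  s3:7  s4:7  s5:0  s6:0 → peak 12
Disassemble casing@2: s1:11  s2:12  s3:8  s4:7  s5:0  s6:0 → peak 12
Disassemble casing@3: s1:11  s2:11  s3:8  s4:8  s5:0  s6:0 → peak 11
Disassemble casing@4: s1:11  s2:11  s3:7  s4:8  s5:1  s6:0 → peak 11
Disassemble casing@5: s1:11  s2:11  s3:7  s4:7  s5:1  s6:1 → peak 11
Best is Disassemble casing@3, peak 11.

11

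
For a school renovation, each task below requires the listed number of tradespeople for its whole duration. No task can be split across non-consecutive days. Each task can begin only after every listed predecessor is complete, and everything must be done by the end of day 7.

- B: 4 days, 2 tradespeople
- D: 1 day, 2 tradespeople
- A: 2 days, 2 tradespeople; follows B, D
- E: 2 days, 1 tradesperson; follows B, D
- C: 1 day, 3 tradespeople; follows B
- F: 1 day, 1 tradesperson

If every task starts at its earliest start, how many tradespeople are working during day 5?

At early start, day 5 has: A, E, C.
Demand: 2 + 1 + 3 = 6.

6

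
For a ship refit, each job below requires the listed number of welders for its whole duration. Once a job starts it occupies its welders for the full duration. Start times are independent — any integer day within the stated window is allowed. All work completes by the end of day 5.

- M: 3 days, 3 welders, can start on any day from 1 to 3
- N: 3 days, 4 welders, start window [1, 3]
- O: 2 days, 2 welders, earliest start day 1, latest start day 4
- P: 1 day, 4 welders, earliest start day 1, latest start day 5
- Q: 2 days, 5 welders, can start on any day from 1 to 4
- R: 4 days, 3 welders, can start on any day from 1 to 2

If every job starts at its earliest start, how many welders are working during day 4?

At early start, day 4 has: R.
Demand: 3 = 3.

3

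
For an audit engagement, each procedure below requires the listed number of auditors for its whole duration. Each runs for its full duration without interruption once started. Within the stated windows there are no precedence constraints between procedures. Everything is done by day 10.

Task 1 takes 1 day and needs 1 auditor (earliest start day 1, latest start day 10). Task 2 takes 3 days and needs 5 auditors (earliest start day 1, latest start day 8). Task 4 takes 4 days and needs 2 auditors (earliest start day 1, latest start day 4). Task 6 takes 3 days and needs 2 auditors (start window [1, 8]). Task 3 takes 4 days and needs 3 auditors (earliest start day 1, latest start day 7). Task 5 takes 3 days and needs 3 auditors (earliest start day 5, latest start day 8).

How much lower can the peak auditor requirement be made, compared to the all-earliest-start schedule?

7

Early-start peak: d1:13  d2:12  d3:12  d4:5  d5:3  d6:3  d7:3  d8:0  d9:0  d10:0 ⇒ 13.
Leveled (Task 1@1, Task 2@1, Task 4@4, Task 6@4, Task 3@7, Task 5@8): d1:6  d2:5  d3:5  d4:4  d5:4  d6:4  d7:5  d8:6  d9:6  d10:6 ⇒ 6.
Reduction 13 − 6 = 7.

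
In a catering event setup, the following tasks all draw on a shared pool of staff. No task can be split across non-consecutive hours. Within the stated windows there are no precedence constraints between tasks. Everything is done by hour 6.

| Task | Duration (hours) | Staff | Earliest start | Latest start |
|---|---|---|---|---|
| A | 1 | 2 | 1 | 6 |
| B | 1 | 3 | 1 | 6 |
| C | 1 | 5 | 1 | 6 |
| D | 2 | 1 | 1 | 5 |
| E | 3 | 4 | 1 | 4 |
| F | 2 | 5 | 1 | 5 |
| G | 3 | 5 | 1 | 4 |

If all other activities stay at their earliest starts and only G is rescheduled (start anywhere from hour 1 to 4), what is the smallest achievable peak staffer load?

20

G@1: h1:25  h2:15  h3:9  h4:0  h5:0  h6:0 → peak 25
G@2: h1:20  h2:15  h3:9  h4:5  h5:0  h6:0 → peak 20
G@3: h1:20  h2:10  h3:9  h4:5  h5:5  h6:0 → peak 20
G@4: h1:20  h2:10  h3:4  h4:5  h5:5  h6:5 → peak 20
Best is G@2, peak 20.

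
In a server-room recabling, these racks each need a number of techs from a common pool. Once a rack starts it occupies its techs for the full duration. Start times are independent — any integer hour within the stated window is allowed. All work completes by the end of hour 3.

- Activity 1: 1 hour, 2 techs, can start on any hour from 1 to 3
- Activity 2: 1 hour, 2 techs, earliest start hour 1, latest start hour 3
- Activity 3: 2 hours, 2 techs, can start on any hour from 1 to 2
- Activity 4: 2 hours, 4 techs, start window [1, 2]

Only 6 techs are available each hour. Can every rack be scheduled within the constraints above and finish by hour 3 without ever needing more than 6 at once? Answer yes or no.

yes

Schedule Activity 1@1, Activity 2@1, Activity 3@1, Activity 4@2: h1:6  h2:6  h3:4 — peak 6 ≤ 6.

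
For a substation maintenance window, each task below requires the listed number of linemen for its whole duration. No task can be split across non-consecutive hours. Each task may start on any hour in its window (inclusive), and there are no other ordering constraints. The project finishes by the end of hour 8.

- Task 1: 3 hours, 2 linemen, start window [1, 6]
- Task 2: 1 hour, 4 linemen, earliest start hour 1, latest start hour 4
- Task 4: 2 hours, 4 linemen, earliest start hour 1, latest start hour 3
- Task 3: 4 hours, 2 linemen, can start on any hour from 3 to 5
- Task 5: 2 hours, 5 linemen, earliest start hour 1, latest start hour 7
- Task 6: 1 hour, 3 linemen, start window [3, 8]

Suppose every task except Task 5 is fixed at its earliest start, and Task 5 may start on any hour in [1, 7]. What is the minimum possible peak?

Task 5@1: h1:15  h2:11  h3:7  h4:2  h5:2  h6:2  h7:0  h8:0 → peak 15
Task 5@2: h1:10  h2:11  h3:12  h4:2  h5:2  h6:2  h7:0  h8:0 → peak 12
Task 5@3: h1:10  h2:6  h3:12  h4:7  h5:2  h6:2  h7:0  h8:0 → peak 12
Task 5@4: h1:10  h2:6  h3:7  h4:7  h5:7  h6:2  h7:0  h8:0 → peak 10
Task 5@5: h1:10  h2:6  h3:7  h4:2  h5:7  h6:7  h7:0  h8:0 → peak 10
Task 5@6: h1:10  h2:6  h3:7  h4:2  h5:2  h6:7  h7:5  h8:0 → peak 10
Task 5@7: h1:10  h2:6  h3:7  h4:2  h5:2  h6:2  h7:5  h8:5 → peak 10
Best is Task 5@4, peak 10.

10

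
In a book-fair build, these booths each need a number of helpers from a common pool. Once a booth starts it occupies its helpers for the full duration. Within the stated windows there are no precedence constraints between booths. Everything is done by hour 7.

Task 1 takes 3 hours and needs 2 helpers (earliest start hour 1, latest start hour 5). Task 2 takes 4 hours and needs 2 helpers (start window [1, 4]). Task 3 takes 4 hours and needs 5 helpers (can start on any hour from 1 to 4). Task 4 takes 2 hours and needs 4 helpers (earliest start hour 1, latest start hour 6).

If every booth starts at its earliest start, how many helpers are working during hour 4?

At early start, hour 4 has: Task 2, Task 3.
Demand: 2 + 5 = 7.

7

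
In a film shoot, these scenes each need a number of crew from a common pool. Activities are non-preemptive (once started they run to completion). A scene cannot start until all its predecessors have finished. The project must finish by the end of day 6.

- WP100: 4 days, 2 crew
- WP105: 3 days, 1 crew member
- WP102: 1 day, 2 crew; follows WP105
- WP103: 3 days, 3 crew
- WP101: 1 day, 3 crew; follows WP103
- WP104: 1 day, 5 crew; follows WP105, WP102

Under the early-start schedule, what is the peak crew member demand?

7

Early-start schedule: WP100@1, WP105@1, WP102@4, WP103@1, WP101@4, WP104@5.
Load per day: day 1: 6, day 2: 6, day 3: 6, day 4: 7, day 5: 5, day 6: 0.
Peak is 7.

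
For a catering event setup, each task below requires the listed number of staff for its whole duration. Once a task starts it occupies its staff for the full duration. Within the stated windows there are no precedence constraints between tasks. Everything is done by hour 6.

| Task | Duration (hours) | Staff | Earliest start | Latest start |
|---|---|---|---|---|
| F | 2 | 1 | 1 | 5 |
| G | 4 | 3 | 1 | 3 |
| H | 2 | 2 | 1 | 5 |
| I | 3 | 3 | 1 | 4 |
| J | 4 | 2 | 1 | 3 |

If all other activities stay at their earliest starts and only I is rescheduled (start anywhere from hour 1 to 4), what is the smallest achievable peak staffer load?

8

I@1: h1:11  h2:11  h3:8  h4:5  h5:0  h6:0 → peak 11
I@2: h1:8  h2:11  h3:8  h4:8  h5:0  h6:0 → peak 11
I@3: h1:8  h2:8  h3:8  h4:8  h5:3  h6:0 → peak 8
I@4: h1:8  h2:8  h3:5  h4:8  h5:3  h6:3 → peak 8
Best is I@3, peak 8.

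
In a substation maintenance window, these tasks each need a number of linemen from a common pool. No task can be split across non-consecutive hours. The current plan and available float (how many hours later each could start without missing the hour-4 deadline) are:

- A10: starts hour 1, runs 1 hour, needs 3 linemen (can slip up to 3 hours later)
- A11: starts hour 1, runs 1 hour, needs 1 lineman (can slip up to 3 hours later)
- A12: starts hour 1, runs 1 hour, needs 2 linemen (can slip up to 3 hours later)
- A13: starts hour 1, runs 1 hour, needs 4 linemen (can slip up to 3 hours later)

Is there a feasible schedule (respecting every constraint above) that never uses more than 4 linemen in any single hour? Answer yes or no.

Schedule A10@1, A11@1, A12@2, A13@3: h1:4  h2:2  h3:4  h4:0 — peak 4 ≤ 4.

yes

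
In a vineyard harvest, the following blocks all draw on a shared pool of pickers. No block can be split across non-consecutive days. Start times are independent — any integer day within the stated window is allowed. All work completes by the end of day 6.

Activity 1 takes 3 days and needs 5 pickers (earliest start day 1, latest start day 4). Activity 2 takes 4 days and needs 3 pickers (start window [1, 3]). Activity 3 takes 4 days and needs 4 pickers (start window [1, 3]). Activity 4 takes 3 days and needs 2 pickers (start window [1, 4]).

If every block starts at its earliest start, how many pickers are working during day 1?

At early start, day 1 has: Activity 1, Activity 2, Activity 3, Activity 4.
Demand: 5 + 3 + 4 + 2 = 14.

14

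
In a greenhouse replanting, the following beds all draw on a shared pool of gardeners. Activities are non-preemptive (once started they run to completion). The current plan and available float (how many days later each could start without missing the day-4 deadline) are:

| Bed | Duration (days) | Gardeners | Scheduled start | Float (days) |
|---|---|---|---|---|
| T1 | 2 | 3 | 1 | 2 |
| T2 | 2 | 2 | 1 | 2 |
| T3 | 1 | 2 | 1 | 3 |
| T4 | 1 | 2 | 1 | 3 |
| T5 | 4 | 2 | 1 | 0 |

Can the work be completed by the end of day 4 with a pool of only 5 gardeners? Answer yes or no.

no

Total gardener-days = 22; over 4 days the average is 22/4 > 5, so some day must exceed 5.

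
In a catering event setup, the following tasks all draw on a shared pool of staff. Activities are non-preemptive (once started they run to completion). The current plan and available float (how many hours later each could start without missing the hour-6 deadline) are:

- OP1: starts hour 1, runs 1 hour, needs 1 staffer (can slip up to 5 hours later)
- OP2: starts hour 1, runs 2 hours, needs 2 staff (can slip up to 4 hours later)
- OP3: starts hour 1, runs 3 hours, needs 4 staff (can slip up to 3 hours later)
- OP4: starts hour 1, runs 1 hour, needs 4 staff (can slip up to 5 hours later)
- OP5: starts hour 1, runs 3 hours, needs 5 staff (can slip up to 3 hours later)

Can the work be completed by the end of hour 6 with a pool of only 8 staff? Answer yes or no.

Schedule OP1@1, OP2@1, OP3@1, OP4@3, OP5@4: h1:7  h2:6  h3:8  h4:5  h5:5  h6:5 — peak 8 ≤ 8.

yes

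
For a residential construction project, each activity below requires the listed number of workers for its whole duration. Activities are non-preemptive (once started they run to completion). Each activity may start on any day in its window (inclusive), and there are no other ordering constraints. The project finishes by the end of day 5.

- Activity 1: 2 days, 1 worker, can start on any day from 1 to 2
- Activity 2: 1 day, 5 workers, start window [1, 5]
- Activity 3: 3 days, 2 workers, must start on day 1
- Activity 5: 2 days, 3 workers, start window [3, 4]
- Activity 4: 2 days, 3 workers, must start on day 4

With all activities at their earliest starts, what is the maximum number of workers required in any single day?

Early-start schedule: Activity 1@1, Activity 2@1, Activity 3@1, Activity 5@3, Activity 4@4.
Load per day: day 1: 8, day 2: 3, day 3: 5, day 4: 6, day 5: 3.
Peak is 8.

8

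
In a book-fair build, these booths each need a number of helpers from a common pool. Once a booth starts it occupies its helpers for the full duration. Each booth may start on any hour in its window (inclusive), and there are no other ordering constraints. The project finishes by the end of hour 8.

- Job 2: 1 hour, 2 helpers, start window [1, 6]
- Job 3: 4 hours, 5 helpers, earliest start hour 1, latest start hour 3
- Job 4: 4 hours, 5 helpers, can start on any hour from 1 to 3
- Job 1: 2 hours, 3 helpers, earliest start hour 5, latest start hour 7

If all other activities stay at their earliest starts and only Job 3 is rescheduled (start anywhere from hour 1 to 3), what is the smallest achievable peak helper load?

Job 3@1: h1:12  h2:10  h3:10  h4:10  h5:3  h6:3  h7:0  h8:0 → peak 12
Job 3@2: h1:7  h2:10  h3:10  h4:10  h5:8  h6:3  h7:0  h8:0 → peak 10
Job 3@3: h1:7  h2:5  h3:10  h4:10  h5:8  h6:8  h7:0  h8:0 → peak 10
Best is Job 3@2, peak 10.

10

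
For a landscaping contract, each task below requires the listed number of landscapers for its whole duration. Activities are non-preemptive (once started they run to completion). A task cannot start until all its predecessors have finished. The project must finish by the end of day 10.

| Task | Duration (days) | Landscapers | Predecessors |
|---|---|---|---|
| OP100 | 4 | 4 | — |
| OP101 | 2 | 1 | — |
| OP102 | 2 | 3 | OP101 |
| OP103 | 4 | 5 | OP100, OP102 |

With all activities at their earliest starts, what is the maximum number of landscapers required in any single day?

7

Early-start schedule: OP100@1, OP101@1, OP102@3, OP103@5.
Load per day: day 1: 5, day 2: 5, day 3: 7, day 4: 7, day 5: 5, day 6: 5, day 7: 5, day 8: 5, day 9: 0, day 10: 0.
Peak is 7.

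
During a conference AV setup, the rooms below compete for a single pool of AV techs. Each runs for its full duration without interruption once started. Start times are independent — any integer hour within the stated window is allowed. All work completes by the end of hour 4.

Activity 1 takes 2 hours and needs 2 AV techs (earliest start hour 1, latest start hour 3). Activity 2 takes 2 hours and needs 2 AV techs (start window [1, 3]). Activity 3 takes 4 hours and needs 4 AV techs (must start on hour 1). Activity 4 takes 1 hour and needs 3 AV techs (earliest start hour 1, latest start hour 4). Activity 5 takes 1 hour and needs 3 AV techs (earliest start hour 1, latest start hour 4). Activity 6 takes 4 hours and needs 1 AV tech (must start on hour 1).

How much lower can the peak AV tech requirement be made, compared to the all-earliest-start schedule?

Early-start peak: h1:15  h2:9  h3:5  h4:5 ⇒ 15.
Leveled (Activity 1@1, Activity 2@1, Activity 3@1, Activity 4@3, Activity 5@4, Activity 6@1): h1:9  h2:9  h3:8  h4:8 ⇒ 9.
Reduction 15 − 9 = 6.

6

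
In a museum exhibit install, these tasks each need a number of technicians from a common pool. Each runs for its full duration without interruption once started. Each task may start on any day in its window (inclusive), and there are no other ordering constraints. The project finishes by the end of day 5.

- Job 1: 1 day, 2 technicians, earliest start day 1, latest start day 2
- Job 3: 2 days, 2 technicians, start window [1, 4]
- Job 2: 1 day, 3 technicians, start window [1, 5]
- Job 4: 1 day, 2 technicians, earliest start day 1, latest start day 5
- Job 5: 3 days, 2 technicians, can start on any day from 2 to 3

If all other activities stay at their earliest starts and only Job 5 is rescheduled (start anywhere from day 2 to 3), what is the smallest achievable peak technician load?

Job 5@2: d1:9  d2:4  d3:2  d4:2  d5:0 → peak 9
Job 5@3: d1:9  d2:2  d3:2  d4:2  d5:2 → peak 9
Best is Job 5@2, peak 9.

9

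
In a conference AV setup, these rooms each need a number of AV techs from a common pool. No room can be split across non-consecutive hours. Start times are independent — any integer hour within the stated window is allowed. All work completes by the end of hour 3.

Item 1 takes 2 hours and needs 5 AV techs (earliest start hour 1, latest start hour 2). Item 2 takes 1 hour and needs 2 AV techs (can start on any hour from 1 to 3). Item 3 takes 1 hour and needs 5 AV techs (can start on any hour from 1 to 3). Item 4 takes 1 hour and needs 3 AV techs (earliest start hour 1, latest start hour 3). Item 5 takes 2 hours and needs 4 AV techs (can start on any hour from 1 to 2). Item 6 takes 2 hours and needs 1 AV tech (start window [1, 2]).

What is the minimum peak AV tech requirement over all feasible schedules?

Early-start (Item 1@1, Item 2@1, Item 3@1, Item 4@1, Item 5@1, Item 6@1) gives peak 20: h1:20  h2:10  h3:0.
Shift Item 3→3, Item 5→2, Item 6→2.
Schedule Item 1@1, Item 2@1, Item 3@3, Item 4@1, Item 5@2, Item 6@2: h1:10  h2:10  h3:10 — peak 10.
Total AV tech-hours = 30 over 3 hours ⇒ peak ≥ ⌈30/3⌉ = 10, so 10 is optimal.

10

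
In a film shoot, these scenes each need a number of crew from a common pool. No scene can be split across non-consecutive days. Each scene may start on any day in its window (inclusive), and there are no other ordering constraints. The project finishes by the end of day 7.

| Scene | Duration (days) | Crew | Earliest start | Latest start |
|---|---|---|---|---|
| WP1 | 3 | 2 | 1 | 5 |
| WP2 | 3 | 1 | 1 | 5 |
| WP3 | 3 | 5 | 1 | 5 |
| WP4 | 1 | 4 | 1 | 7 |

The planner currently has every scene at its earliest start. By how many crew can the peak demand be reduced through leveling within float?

7

Early-start peak: d1:12  d2:8  d3:8  d4:0  d5:0  d6:0  d7:0 ⇒ 12.
Leveled (WP1@1, WP2@1, WP3@4, WP4@7): d1:3  d2:3  d3:3  d4:5  d5:5  d6:5  d7:4 ⇒ 5.
Reduction 12 − 5 = 7.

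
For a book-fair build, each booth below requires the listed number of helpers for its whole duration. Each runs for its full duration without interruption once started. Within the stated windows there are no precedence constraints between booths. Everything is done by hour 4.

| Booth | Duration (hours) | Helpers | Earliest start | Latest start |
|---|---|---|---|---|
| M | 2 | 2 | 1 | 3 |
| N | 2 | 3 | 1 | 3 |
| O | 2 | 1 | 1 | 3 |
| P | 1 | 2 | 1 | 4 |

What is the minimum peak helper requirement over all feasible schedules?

4

Early-start (M@1, N@1, O@1, P@1) gives peak 8: h1:8  h2:6  h3:0  h4:0.
Shift N→3, O→2.
Schedule M@1, N@3, O@2, P@1: h1:4  h2:3  h3:4  h4:3 — peak 4.
Total helper-hours = 14 over 4 hours ⇒ peak ≥ ⌈14/4⌉ = 4, so 4 is optimal.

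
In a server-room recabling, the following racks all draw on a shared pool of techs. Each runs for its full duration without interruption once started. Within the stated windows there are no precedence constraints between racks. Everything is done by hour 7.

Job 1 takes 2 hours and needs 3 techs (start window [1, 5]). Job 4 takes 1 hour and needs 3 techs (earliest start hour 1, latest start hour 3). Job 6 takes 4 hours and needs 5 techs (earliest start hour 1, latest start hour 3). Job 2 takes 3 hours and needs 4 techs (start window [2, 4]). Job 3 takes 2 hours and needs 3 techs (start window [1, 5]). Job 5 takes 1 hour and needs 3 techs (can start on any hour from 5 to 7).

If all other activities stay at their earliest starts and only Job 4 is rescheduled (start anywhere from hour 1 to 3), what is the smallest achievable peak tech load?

Job 4@1: h1:14  h2:15  h3:9  h4:9  h5:3  h6:0  h7:0 → peak 15
Job 4@2: h1:11  h2:18  h3:9  h4:9  h5:3  h6:0  h7:0 → peak 18
Job 4@3: h1:11  h2:15  h3:12  h4:9  h5:3  h6:0  h7:0 → peak 15
Best is Job 4@1, peak 15.

15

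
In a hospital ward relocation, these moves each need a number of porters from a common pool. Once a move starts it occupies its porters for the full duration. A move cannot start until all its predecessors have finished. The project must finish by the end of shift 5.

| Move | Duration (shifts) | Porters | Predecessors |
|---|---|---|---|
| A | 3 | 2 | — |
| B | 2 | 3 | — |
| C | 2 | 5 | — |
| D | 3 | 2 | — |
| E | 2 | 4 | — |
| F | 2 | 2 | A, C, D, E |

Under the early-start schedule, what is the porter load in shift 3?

4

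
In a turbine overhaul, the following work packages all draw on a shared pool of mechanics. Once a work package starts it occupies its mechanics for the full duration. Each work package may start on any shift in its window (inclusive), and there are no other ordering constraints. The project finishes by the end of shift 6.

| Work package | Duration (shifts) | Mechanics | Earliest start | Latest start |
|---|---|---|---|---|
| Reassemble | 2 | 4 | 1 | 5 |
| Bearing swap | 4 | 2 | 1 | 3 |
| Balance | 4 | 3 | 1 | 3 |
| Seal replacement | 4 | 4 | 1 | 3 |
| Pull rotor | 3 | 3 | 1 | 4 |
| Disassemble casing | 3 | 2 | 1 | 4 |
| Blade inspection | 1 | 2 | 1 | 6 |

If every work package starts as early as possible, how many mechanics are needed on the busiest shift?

20

Early-start schedule: Reassemble@1, Bearing swap@1, Balance@1, Seal replacement@1, Pull rotor@1, Disassemble casing@1, Blade inspection@1.
Load per shift: shift 1: 20, shift 2: 18, shift 3: 14, shift 4: 9, shift 5: 0, shift 6: 0.
Peak is 20.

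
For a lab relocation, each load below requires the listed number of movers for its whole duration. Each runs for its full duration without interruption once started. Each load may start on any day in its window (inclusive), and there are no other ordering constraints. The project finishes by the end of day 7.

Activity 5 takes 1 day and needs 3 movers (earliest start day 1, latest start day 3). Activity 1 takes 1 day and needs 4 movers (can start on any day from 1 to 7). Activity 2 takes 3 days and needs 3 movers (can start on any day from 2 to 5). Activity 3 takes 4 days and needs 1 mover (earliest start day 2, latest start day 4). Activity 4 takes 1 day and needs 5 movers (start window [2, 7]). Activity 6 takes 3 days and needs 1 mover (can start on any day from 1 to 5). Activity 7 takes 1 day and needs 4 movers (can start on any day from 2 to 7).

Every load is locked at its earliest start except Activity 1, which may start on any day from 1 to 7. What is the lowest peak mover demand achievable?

14

Activity 1@1: d1:8  d2:14  d3:5  d4:4  d5:1  d6:0  d7:0 → peak 14
Activity 1@2: d1:4  d2:18  d3:5  d4:4  d5:1  d6:0  d7:0 → peak 18
Activity 1@3: d1:4  d2:14  d3:9  d4:4  d5:1  d6:0  d7:0 → peak 14
Activity 1@4: d1:4  d2:14  d3:5  d4:8  d5:1  d6:0  d7:0 → peak 14
Activity 1@5: d1:4  d2:14  d3:5  d4:4  d5:5  d6:0  d7:0 → peak 14
Activity 1@6: d1:4  d2:14  d3:5  d4:4  d5:1  d6:4  d7:0 → peak 14
Activity 1@7: d1:4  d2:14  d3:5  d4:4  d5:1  d6:0  d7:4 → peak 14
Best is Activity 1@1, peak 14.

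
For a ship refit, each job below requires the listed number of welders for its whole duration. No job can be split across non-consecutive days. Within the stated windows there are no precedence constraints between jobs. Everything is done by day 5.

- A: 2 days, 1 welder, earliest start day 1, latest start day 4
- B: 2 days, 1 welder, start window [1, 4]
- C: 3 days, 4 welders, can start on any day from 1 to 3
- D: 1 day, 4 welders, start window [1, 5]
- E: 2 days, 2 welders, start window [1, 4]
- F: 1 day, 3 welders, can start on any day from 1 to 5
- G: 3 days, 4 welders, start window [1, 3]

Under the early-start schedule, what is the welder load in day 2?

12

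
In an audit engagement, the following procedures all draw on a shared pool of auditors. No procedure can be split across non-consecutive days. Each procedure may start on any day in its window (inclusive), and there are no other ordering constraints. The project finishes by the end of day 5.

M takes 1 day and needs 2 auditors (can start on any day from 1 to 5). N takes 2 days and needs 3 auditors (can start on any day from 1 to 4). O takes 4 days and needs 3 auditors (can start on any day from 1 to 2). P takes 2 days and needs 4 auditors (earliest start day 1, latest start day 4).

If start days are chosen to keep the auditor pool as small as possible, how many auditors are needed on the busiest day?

Early-start (M@1, N@1, O@1, P@1) gives peak 12: d1:12  d2:10  d3:3  d4:3  d5:0.
Shift O→2, P→3.
Schedule M@1, N@1, O@2, P@3: d1:5  d2:6  d3:7  d4:7  d5:3 — peak 7.

7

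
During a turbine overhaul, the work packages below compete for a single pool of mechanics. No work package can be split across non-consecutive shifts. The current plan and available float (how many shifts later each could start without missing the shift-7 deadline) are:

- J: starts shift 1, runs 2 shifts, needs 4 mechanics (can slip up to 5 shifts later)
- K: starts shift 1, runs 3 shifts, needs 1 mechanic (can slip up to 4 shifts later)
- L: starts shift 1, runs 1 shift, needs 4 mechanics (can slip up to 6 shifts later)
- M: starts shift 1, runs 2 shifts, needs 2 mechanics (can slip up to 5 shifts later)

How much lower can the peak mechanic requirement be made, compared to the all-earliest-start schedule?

Early-start peak: s1:11  s2:7  s3:1  s4:0  s5:0  s6:0  s7:0 ⇒ 11.
Leveled (J@1, K@3, L@6, M@3): s1:4  s2:4  s3:3  s4:3  s5:1  s6:4  s7:0 ⇒ 4.
Reduction 11 − 4 = 7.

7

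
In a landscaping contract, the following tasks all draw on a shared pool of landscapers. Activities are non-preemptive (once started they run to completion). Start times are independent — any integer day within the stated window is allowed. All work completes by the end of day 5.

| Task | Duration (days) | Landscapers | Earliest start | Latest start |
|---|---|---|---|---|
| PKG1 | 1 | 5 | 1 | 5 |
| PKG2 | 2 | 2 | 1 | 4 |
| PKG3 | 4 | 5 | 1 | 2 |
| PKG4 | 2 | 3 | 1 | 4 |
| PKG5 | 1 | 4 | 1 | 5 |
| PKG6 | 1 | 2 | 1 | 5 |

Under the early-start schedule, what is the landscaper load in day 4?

At early start, day 4 has: PKG3.
Demand: 5 = 5.

5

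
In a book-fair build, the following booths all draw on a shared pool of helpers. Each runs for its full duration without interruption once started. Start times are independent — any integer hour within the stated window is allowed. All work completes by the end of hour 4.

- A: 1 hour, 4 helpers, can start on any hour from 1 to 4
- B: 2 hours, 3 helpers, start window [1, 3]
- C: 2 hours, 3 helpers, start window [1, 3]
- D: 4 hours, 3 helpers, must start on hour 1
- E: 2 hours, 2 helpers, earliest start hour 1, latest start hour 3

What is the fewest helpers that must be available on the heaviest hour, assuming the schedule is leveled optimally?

9

Early-start (A@1, B@1, C@1, D@1, E@1) gives peak 15: h1:15  h2:11  h3:3  h4:3.
Shift B→2, C→3.
Schedule A@1, B@2, C@3, D@1, E@1: h1:9  h2:8  h3:9  h4:6 — peak 9.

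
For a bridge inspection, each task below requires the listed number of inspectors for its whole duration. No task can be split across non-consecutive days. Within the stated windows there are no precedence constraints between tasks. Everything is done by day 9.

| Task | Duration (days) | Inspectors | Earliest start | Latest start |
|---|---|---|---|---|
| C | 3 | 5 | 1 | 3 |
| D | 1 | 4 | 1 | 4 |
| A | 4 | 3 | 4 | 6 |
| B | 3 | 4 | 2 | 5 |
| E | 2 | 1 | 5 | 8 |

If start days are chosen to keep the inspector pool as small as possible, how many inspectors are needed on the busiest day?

7

Early-start (C@1, D@1, A@4, B@2, E@5) gives peak 9: d1:9  d2:9  d3:9  d4:7  d5:4  d6:4  d7:3  d8:0  d9:0.
Shift D→4, B→5, E→8.
Schedule C@1, D@4, A@4, B@5, E@8: d1:5  d2:5  d3:5  d4:7  d5:7  d6:7  d7:7  d8:1  d9:1 — peak 7.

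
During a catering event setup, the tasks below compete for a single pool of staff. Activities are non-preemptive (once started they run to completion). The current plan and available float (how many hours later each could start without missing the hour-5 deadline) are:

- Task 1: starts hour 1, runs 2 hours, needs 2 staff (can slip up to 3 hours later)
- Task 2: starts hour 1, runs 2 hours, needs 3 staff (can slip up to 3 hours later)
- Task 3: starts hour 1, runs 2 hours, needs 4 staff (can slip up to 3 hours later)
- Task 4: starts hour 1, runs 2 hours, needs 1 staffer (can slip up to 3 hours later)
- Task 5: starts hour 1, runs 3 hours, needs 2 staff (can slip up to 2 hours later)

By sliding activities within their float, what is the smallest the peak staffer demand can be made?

Early-start (Task 1@1, Task 2@1, Task 3@1, Task 4@1, Task 5@1) gives peak 12: h1:12  h2:12  h3:2  h4:0  h5:0.
Shift Task 3→3, Task 5→3.
Schedule Task 1@1, Task 2@1, Task 3@3, Task 4@1, Task 5@3: h1:6  h2:6  h3:6  h4:6  h5:2 — peak 6.
Total staffer-hours = 26 over 5 hours ⇒ peak ≥ ⌈26/5⌉ = 6, so 6 is optimal.

6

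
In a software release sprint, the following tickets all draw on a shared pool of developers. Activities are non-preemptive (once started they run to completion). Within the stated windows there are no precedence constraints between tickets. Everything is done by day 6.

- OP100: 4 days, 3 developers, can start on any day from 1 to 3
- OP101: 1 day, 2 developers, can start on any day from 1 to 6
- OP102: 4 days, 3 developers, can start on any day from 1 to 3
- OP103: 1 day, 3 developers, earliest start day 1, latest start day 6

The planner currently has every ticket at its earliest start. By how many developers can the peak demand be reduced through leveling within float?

Early-start peak: d1:11  d2:6  d3:6  d4:6  d5:0  d6:0 ⇒ 11.
Leveled (OP100@1, OP101@1, OP102@2, OP103@5): d1:5  d2:6  d3:6  d4:6  d5:6  d6:0 ⇒ 6.
Reduction 11 − 6 = 5.

5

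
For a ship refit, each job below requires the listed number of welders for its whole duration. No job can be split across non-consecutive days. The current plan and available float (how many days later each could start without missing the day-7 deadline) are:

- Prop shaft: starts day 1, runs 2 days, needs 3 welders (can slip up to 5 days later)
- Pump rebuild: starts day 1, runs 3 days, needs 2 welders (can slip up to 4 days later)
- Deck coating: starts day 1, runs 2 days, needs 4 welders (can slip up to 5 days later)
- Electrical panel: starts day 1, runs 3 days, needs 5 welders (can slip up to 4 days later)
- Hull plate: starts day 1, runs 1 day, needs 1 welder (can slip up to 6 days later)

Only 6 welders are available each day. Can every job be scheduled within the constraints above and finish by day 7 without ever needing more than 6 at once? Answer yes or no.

yes

Schedule Prop shaft@1, Pump rebuild@1, Deck coating@3, Electrical panel@5, Hull plate@1: d1:6  d2:5  d3:6  d4:4  d5:5  d6:5  d7:5 — peak 6 ≤ 6.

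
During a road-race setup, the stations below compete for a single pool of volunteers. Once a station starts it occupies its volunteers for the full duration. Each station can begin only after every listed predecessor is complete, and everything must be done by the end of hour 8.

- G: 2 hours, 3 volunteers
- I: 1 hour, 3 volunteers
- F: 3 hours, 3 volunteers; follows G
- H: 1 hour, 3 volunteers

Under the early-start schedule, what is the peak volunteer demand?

Early-start schedule: G@1, I@1, F@3, H@1.
Load per hour: hour 1: 9, hour 2: 3, hour 3: 3, hour 4: 3, hour 5: 3, hour 6: 0, hour 7: 0, hour 8: 0.
Peak is 9.

9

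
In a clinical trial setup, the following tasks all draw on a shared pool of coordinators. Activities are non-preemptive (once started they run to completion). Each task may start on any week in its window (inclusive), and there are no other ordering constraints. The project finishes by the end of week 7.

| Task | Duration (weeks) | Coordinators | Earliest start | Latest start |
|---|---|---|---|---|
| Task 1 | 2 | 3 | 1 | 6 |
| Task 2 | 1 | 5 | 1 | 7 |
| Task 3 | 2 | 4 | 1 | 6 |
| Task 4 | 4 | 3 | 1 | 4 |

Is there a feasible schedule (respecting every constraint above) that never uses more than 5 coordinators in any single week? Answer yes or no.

no

The minimum achievable peak is 6; 5 < 6, so no feasible schedule stays within the cap.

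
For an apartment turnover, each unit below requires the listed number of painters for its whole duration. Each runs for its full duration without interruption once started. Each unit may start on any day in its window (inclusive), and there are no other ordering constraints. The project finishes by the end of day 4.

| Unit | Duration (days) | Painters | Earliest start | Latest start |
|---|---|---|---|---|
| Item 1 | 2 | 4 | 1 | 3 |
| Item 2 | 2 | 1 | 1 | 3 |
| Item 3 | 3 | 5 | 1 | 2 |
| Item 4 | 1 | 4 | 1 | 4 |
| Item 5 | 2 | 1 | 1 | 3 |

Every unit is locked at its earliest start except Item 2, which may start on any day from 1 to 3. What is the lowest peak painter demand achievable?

14

Item 2@1: d1:15  d2:11  d3:5  d4:0 → peak 15
Item 2@2: d1:14  d2:11  d3:6  d4:0 → peak 14
Item 2@3: d1:14  d2:10  d3:6  d4:1 → peak 14
Best is Item 2@2, peak 14.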